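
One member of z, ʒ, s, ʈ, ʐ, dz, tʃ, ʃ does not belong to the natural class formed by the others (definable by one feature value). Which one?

ʈ

/ʃ, z, tʃ, ʐ, dz, ʒ, s/ are all [+strident], but /ʈ/ (voiceless retroflex stop) is [−strident]. No other single segment can be removed to leave a set sharing one feature value that the removed segment lacks, so /ʈ/ is the odd one out.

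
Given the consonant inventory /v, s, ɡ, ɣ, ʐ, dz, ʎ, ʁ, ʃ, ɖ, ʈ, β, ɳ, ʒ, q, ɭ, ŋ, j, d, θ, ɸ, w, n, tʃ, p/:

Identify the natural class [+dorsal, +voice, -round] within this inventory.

ɡ, ɣ, ʎ, ʁ, ŋ, j

Checking each segment against [+dorsal], [+voice], [-round]: /ɡ/ (voiced velar stop), /ɣ/ (voiced velar fricative), /ʎ/ (palatal lateral approximant), /ʁ/ (voiced uvular fricative), /ŋ/ (velar nasal), /j/ (palatal glide) satisfy every feature; every other segment in the inventory fails at least one.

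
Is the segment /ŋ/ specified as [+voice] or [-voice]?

As the velar nasal, /ŋ/ is [+voice].

[+voice]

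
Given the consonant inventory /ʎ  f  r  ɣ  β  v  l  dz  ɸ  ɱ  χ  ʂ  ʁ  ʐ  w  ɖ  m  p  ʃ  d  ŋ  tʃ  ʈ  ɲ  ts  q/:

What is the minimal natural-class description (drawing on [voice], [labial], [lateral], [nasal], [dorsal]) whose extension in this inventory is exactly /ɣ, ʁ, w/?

Every target segment is [+voice], [−nasal], [−lateral], [+dorsal]; each remaining inventory member fails at least one of these. Each conjunct is needed — [−nasal, −lateral, +dorsal] alone would also admit /χ, q/; [+voice, −lateral, +dorsal] alone would also admit /ŋ, ɲ/; [+voice, −nasal, +dorsal] alone would also admit /ʎ/; [+voice, −nasal, −lateral] alone would also admit /r, β, v, dz, …/ — and no other combination of three listed features has exactly this extension, so four is the minimum.

[+voice, −nasal, −lateral, +dorsal]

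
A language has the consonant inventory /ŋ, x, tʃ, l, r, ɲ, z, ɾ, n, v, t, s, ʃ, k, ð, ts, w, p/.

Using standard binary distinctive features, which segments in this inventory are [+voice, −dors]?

l, r, z, ɾ, n, v, ð

Among the inventory, the [+voice] segments are /ŋ, l, r, ɲ, z, ɾ, n, v, ð, w/.
Intersecting with [−dorsal] leaves /l, r, z, ɾ, n, v, ð/.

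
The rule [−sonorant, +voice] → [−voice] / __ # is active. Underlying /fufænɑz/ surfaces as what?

[fufænɑs]

The only segment in the rule's environment that also matches [−sonorant, +voice] is /z/. Applying [−voice] turns the voiced alveolar fricative into /s/ (voiceless alveolar fricative), giving [fufænɑs].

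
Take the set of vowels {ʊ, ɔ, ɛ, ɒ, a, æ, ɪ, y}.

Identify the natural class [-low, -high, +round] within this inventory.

Checking each segment against [-low], [-high], [+round]: /ɔ/ (mid back rounded lax vowel) satisfies every feature; every other segment in the inventory fails at least one.

ɔ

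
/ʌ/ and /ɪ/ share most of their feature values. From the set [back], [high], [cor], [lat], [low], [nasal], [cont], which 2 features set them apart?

[high], [back]

/ʌ/ (mid back unrounded lax vowel) and /ɪ/ (high front unrounded lax vowel) agree on [−coronal], [−lateral], [−low], [−nasal], [+continuant]. They differ on [high] (/ʌ/ [−], /ɪ/ [+]), [back] (/ʌ/ [+], /ɪ/ [−]).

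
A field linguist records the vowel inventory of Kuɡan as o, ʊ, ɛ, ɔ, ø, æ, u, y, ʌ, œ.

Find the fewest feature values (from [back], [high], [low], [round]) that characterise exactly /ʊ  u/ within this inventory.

/ʊ, u/ are all [+high], [+back], and no other segment in the inventory matches both values. Dropping any one of them over-generates: [+back] alone would also admit /o, ɔ, ʌ/; [+high] alone would also admit /y/. No other single listed feature picks out exactly this set either, so fewer than two features will not do.

[+high, +back]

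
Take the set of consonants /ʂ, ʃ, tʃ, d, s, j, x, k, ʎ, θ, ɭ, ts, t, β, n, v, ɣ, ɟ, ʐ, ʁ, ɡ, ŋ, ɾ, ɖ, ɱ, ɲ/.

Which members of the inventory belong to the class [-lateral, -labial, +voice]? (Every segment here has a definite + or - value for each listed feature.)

Eliminate segments failing any feature: /ʂ, ʃ, tʃ, s, x, k, θ, ts, t/ are [-voice]; /ʎ, ɭ/ are [+lateral]; /β, v, ɱ/ are [+labial]. The remaining /d, j, n, ɣ, ɟ, ʐ, ʁ, ɡ, ŋ, ɾ, ɖ, ɲ/ satisfy [-lateral], [-labial], [+voice].

d, j, n, ɣ, ɟ, ʐ, ʁ, ɡ, ŋ, ɾ, ɖ, ɲ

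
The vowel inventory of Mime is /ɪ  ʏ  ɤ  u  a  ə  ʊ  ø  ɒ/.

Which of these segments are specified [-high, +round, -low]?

The [-high] segments are /ɤ, a, ə, ø, ɒ/.
Of those, [+round] gives /ø, ɒ/.
Among these, [-low] leaves /ø/.

ø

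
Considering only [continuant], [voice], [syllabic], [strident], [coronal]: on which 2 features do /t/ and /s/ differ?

[continuant], [strident]

/t/ is the voiceless alveolar stop and /s/ is the voiceless alveolar fricative. Both are [-voice], [-syllabic], [+coronal]. /t/ is [-continuant] while /s/ is [+continuant]; /t/ is [-strident] while /s/ is [+strident], so the distinguishing features are [continuant], [strident].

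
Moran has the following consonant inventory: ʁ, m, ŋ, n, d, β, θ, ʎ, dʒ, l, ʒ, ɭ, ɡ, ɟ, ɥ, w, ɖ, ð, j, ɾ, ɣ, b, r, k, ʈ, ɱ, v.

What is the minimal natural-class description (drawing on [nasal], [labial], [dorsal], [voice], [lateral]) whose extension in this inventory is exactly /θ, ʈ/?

/θ, ʈ/ are all [-voice], [-dorsal], and no other segment in the inventory matches both values. Dropping any one of them over-generates: [-dorsal] alone would also admit /m, n, d, β, …/; [-voice] alone would also admit /k/. No other single listed feature picks out exactly this set either, so fewer than two features will not do.

[-voice, -dorsal]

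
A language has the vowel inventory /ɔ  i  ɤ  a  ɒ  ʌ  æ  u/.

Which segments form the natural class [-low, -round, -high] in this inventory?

Eliminate segments failing any feature: /ɔ, u/ are [+round]; /i/ is [+high]; /a, ɒ, æ/ are [+low]. The remaining /ɤ, ʌ/ satisfy [-low], [-round], [-high].

ɤ, ʌ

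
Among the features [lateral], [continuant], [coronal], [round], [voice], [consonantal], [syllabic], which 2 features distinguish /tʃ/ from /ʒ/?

/tʃ/ (voiceless postalveolar affricate) and /ʒ/ (voiced postalveolar fricative) agree on [-lateral], [+coronal], [-round], [+consonantal], [-syllabic]. They differ on [voice] (/tʃ/ [-], /ʒ/ [+]), [continuant] (/tʃ/ [-], /ʒ/ [+]).

[voice], [continuant]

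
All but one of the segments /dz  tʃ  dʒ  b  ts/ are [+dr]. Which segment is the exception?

/dʒ, ts, dz, tʃ/ are all [+delayed release]; /b/ (voiced bilabial stop) is [−delayed release].

b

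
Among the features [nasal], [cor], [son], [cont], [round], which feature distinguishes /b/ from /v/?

/b/ is the voiced bilabial stop and /v/ is the voiced labiodental fricative. Both are [-nasal], [-coronal], [-sonorant], [-round]. /b/ is [-continuant] while /v/ is [+continuant], so the distinguishing feature is [continuant].

[continuant]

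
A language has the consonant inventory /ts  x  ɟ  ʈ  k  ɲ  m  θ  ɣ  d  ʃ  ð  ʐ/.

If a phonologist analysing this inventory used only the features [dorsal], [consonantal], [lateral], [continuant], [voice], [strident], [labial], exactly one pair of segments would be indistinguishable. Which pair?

/ɲ/ (palatal nasal) and /ɟ/ (voiced palatal stop) are both [+dorsal], [+consonantal], [-lateral], [-continuant], [+voice], [-strident], [-labial], so none of the listed features separates them. (They do differ in [sonorant] and [nasal], which are not among the given features.) Every other pair in the inventory differs on at least one listed feature.

ɲ, ɟ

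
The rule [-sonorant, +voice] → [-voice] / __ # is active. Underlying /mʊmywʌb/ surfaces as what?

[mʊmywʌp]

The only segment in the rule's environment that also matches [-sonorant, +voice] is /b/. Applying [-voice] turns the voiced bilabial stop into /p/ (voiceless bilabial stop), giving [mʊmywʌp].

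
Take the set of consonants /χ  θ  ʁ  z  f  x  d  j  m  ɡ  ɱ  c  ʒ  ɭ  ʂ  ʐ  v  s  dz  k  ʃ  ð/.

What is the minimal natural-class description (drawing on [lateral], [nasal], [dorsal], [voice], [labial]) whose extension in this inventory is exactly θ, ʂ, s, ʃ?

The class [-voice], [-labial], [-dorsal] has exactly /θ, ʂ, s, ʃ/ as its extension in this inventory. No smaller conjunction from the listed features achieves this: [-labial, -dorsal] alone would also admit /z, d, ʒ, ɭ, …/; [-voice, -dorsal] alone would also admit /f/; [-voice, -labial] alone would also admit /χ, x, c, k/; and checking the remaining two-feature bundles turns up none with this extension.

[-voice, -labial, -dorsal]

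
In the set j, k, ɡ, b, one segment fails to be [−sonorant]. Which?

j

Every segment except /j/ is [−sonorant]. /j/ (palatal glide) is [+sonorant], so it is the exception.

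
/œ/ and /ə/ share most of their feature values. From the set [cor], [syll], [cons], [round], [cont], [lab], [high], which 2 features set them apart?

[labial], [round]

/œ/ (mid front rounded lax vowel) and /ə/ (mid central vowel (schwa)) agree on [−coronal], [+syllabic], [−consonantal], [+continuant], [−high]. They differ on [labial] (/œ/ [+], /ə/ [−]), [round] (/œ/ [+], /ə/ [−]).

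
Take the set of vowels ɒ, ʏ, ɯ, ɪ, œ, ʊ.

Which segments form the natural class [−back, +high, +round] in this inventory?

First, the [−back] segments are /ʏ, ɪ, œ/.
Intersecting with [+high] gives /ʏ, ɪ/.
Of those, [+round] leaves /ʏ/.

ʏ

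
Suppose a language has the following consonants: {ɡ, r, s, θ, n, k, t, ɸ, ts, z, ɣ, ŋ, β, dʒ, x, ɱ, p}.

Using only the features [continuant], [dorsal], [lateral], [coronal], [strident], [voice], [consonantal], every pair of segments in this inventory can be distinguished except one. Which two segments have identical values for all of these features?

Both /ɡ/ and /ŋ/ are [−continuant], [+dorsal], [−lateral], [−coronal], [−strident], [+voice], [+consonantal]. Since the list omits [sonorant] and [nasal] — which do distinguish the voiced velar stop from the velar nasal — this pair collapses; all other pairs remain distinct.

ɡ, ŋ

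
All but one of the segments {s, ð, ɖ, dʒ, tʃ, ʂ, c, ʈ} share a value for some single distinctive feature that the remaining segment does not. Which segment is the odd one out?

/tʃ, dʒ, s, ʂ, ð, ɖ, ʈ/ are all [-dorsal], but /c/ (voiceless palatal stop) is [+dorsal]. No other single segment can be removed to leave a set sharing one feature value that the removed segment lacks, so /c/ is the odd one out.

c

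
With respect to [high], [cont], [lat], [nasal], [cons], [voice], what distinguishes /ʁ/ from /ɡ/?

[continuant], [high]

/ʁ/ is the voiced uvular fricative and /ɡ/ is the voiced velar stop. Both are [−lateral], [−nasal], [+consonantal], [+voice]. /ʁ/ is [+continuant] while /ɡ/ is [−continuant]; /ʁ/ is [−high] while /ɡ/ is [+high], so the distinguishing features are [continuant], [high].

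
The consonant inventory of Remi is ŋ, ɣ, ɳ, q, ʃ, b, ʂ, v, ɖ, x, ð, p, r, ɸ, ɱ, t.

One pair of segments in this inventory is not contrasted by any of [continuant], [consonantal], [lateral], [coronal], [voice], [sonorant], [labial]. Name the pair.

ʃ, ʂ

Both /ʃ/ and /ʂ/ are [+continuant], [+consonantal], [−lateral], [+coronal], [−voice], [−sonorant], [−labial]. Since the list omits [distributed] — which does distinguish the voiceless postalveolar fricative from the voiceless retroflex fricative — this pair collapses; all other pairs remain distinct.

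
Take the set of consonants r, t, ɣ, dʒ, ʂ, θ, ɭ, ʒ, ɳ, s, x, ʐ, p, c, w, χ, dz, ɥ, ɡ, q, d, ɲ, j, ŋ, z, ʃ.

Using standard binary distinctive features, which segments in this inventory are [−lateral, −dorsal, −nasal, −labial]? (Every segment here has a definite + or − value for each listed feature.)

r, t, dʒ, ʂ, θ, ʒ, s, ʐ, dz, d, z, ʃ

Eliminate segments failing any feature: /ɣ, x, c, w, χ, ɥ, ɡ, q, ɲ, j, ŋ/ are [+dorsal]; /ɭ/ is [+lateral]; /ɳ/ is [+nasal]; /p/ is [+labial]. The remaining /r, t, dʒ, ʂ, θ, ʒ, s, ʐ, dz, d, z, ʃ/ satisfy [−lateral], [−dorsal], [−nasal], [−labial].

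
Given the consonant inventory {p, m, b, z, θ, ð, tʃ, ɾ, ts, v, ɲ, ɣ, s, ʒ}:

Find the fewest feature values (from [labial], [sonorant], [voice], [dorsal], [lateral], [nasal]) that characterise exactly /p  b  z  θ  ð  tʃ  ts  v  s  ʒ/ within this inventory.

[−sonorant, −dorsal]

/p, b, z, θ, ð, tʃ, ts, v, s, ʒ/ are all [−sonorant], [−dorsal], and no other segment in the inventory matches both values. Dropping any one of them over-generates: [−dorsal] alone would also admit /m, ɾ/; [−sonorant] alone would also admit /ɣ/. No other single listed feature picks out exactly this set either, so fewer than two features will not do.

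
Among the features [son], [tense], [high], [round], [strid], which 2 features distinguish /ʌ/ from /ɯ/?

[high], [tense]

/ʌ/ (mid back unrounded lax vowel) and /ɯ/ (high back unrounded vowel) agree on [+sonorant], [-round], [-strident]. They differ on [high] (/ʌ/ [-], /ɯ/ [+]), [tense] (/ʌ/ [-], /ɯ/ [+]).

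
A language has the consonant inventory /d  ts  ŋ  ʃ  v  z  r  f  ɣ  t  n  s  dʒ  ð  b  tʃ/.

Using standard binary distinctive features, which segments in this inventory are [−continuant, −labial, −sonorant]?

d, ts, t, dʒ, tʃ

First, the [−continuant] segments are /d, ts, ŋ, t, n, dʒ, b, tʃ/.
Among these, [−labial] gives /d, ts, ŋ, t, n, dʒ, tʃ/.
Among these, [−sonorant] leaves /d, ts, t, dʒ, tʃ/.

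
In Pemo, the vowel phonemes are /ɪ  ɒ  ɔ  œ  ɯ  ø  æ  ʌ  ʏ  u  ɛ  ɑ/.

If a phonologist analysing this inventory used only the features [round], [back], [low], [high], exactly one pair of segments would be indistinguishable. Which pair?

ø, œ

Both /ø/ and /œ/ are [+round], [−back], [−low], [−high]. Since the list omits [tense] — which does distinguish the mid front rounded tense vowel from the mid front rounded lax vowel — this pair collapses; all other pairs remain distinct.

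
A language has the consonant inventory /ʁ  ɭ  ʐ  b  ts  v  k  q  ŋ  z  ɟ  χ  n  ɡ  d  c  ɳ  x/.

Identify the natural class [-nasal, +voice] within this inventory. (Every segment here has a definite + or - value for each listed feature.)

The [-nasal] segments are /ʁ, ɭ, ʐ, b, ts, v, k, q, z, ɟ, χ, ɡ, d, c, x/.
Within that set, [+voice] leaves /ʁ, ɭ, ʐ, b, v, z, ɟ, ɡ, d/.

ʁ, ɭ, ʐ, b, v, z, ɟ, ɡ, d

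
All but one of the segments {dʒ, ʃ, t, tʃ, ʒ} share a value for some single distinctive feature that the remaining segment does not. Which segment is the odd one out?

t

[strident] (equivalently [anterior], [distributed]) groups all but one: /ʃ, dʒ, ʒ, tʃ/ share [+strident] while /t/ (voiceless alveolar stop) alone is [-strident]. Removing any other segment would not leave a single-feature class that excludes it.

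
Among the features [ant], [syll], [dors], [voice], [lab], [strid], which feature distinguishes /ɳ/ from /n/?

[anterior]

/ɳ/ is the retroflex nasal and /n/ is the alveolar nasal. Both are [−syllabic], [−dorsal], [+voice], [−labial], [−strident]. /ɳ/ is [−anterior] while /n/ is [+anterior], so the distinguishing feature is [anterior].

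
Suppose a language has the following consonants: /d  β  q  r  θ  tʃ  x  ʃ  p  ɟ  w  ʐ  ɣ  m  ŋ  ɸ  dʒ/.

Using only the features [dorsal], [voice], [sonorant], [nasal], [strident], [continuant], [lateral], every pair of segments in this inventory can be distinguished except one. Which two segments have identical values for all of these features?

θ, ɸ

/θ/ (voiceless dental fricative) and /ɸ/ (voiceless bilabial fricative) are both [−dorsal], [−voice], [−sonorant], [−nasal], [−strident], [+continuant], [−lateral], so none of the listed features separates them. (They do differ in [labial] and [coronal], which are not among the given features.) Every other pair in the inventory differs on at least one listed feature.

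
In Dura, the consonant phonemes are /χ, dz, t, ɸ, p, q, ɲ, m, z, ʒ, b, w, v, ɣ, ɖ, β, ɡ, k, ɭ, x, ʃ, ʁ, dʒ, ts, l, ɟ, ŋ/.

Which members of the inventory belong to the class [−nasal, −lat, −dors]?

dz, t, ɸ, p, z, ʒ, b, v, ɖ, β, ʃ, dʒ, ts

Eliminate segments failing any feature: /χ, q, w, ɣ, ɡ, k, x, ʁ, ɟ/ are [+dorsal]; /ɲ, m, ŋ/ are [+nasal]; /ɭ, l/ are [+lateral]. The remaining /dz, t, ɸ, p, z, ʒ, b, v, ɖ, β, ʃ, dʒ, ts/ satisfy [−nasal], [−lateral], [−dorsal].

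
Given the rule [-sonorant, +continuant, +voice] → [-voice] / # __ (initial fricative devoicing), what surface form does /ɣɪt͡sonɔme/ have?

[xɪt͡sonɔme]

/ɣ/ satisfies [-sonorant, +continuant, +voice] and sits in # __. The [-voice] counterpart of the voiced velar fricative is /x/. Other segments in /ɣɪt͡sonɔme/ either fail the structural description or are not in the environment, so the surface form is [xɪt͡sonɔme].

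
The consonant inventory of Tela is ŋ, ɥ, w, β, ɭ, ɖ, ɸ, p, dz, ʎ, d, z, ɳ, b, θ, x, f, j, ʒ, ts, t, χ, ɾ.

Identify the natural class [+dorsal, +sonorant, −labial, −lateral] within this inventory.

Among the inventory, the [+dorsal] segments are /ŋ, ɥ, w, ʎ, x, j, χ/.
Of those, [+sonorant] gives /ŋ, ɥ, w, ʎ, j/.
Among these, [−labial] gives /ŋ, ʎ, j/.
Of those, [−lateral] leaves /ŋ, j/.

ŋ, j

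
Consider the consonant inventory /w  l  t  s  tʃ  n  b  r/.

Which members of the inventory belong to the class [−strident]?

The [−strident] segments here are /w, l, t, n, b, r/; the remaining /s, tʃ/ are [+strident].

w, l, t, n, b, r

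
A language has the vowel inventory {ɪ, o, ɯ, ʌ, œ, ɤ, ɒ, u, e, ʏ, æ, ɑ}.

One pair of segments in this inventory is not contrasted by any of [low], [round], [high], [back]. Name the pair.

ʌ, ɤ

On the given features, /ʌ/ and /ɤ/ have an identical profile: [-low], [-round], [-high], [+back]. No other two segments in the inventory coincide on all 4 features. (They do differ in [tense], which is not among the given features.)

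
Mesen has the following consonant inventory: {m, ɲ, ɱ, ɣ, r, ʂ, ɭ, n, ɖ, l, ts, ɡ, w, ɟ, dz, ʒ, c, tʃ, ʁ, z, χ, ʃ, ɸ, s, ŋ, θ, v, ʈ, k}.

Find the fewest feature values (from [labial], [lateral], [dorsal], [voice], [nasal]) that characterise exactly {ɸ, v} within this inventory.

[−nasal, +labial, −dorsal]

Every target segment is [−nasal], [+labial], [−dorsal]; each remaining inventory member fails at least one of these. Each conjunct is needed — [+labial, −dorsal] alone would also admit /m, ɱ/; [−nasal, −dorsal] alone would also admit /r, ʂ, ɭ, ɖ, …/; [−nasal, +labial] alone would also admit /w/ — and no other combination of two listed features has exactly this extension, so three is the minimum.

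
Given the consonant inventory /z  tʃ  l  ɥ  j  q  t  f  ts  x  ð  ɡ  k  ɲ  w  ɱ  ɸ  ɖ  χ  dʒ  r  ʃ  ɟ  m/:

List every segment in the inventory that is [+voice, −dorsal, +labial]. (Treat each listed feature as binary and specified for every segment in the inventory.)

ɱ, m

The [+voice] segments are /z, l, ɥ, j, ð, ɡ, ɲ, w, ɱ, ɖ, dʒ, r, ɟ, m/.
Within that set, [−dorsal] gives /z, l, ð, ɱ, ɖ, dʒ, r, m/.
Within that set, [+labial] leaves /ɱ, m/.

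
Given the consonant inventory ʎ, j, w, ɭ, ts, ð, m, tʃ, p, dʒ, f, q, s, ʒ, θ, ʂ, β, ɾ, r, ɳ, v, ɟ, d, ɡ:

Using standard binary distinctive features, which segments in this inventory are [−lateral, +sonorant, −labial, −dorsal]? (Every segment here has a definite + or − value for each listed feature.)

First, the [−lateral] segments are /j, w, ts, ð, m, tʃ, p, dʒ, f, q, s, ʒ, θ, ʂ, β, ɾ, r, ɳ, v, ɟ, d, ɡ/.
Among these, [+sonorant] gives /j, w, m, ɾ, r, ɳ/.
Intersecting with [−labial] gives /j, ɾ, r, ɳ/.
Within that set, [−dorsal] leaves /ɾ, r, ɳ/.

ɾ, r, ɳ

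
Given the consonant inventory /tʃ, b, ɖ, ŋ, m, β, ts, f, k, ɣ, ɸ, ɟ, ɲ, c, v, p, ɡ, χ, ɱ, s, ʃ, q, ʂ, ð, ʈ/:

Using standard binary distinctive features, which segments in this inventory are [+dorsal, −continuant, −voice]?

k, c, q

Among the inventory, the [+dorsal] segments are /ŋ, k, ɣ, ɟ, ɲ, c, ɡ, χ, q/.
Of those, [−continuant] gives /ŋ, k, ɟ, ɲ, c, ɡ, q/.
Then [−voice] leaves /k, c, q/.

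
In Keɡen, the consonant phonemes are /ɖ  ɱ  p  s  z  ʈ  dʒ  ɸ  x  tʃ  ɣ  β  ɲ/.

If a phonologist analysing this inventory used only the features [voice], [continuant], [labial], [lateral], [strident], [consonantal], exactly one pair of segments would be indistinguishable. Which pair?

ɖ, ɲ

/ɖ/ (voiced retroflex stop) and /ɲ/ (palatal nasal) are both [+voice], [−continuant], [−labial], [−lateral], [−strident], [+consonantal], so none of the listed features separates them. (They do differ in [sonorant], [nasal] and [dorsal], which are not among the given features.) Every other pair in the inventory differs on at least one listed feature.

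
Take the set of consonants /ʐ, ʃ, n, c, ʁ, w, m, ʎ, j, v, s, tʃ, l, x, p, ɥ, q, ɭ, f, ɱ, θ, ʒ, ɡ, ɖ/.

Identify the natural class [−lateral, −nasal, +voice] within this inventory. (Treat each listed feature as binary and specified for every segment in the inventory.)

ʐ, ʁ, w, j, v, ɥ, ʒ, ɡ, ɖ

Checking each segment against [−lateral], [−nasal], [+voice]: /ʐ/ (voiced retroflex fricative), /ʁ/ (voiced uvular fricative), /w/ (labial-velar glide), /j/ (palatal glide), /v/ (voiced labiodental fricative), /ɥ/ (labial-palatal glide), among others, satisfy every feature; every other segment in the inventory fails at least one.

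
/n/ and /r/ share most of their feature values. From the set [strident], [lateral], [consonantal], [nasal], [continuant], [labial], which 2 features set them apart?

[nasal], [continuant]

The two segments share [−strident], [−lateral], [+consonantal], [−labial]. The only features from the list on which they differ: /n/ is [+nasal] while /r/ is [−nasal]; /n/ is [−continuant] while /r/ is [+continuant].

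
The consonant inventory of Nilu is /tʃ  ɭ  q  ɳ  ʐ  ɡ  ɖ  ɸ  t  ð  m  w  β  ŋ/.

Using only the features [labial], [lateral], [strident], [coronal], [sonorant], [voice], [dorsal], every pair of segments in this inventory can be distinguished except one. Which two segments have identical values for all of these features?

ɖ, ð

/ɖ/ (voiced retroflex stop) and /ð/ (voiced dental fricative) are both [-labial], [-lateral], [-strident], [+coronal], [-sonorant], [+voice], [-dorsal], so none of the listed features separates them. (They do differ in [continuant], [anterior] and [distributed], which are not among the given features.) Every other pair in the inventory differs on at least one listed feature.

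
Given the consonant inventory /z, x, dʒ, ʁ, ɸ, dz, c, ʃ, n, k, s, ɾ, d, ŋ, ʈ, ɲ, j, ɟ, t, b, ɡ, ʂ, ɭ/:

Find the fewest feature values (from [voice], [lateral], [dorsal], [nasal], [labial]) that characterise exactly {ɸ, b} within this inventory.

[+labial]

The target set is precisely the extension of [+labial] in this inventory.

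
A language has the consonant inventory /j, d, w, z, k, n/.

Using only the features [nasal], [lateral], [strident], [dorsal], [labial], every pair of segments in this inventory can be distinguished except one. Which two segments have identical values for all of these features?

k, j

Both /k/ and /j/ are [-nasal], [-lateral], [-strident], [+dorsal], [-labial]. Since the list omits [sonorant], [voice], [continuant] and [back] — which do distinguish the voiceless velar stop from the palatal glide — this pair collapses; all other pairs remain distinct.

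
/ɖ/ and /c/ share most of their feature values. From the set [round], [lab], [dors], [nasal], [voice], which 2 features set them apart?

[voice], [dorsal]

/ɖ/ (voiced retroflex stop) and /c/ (voiceless palatal stop) agree on [−round], [−labial], [−nasal]. They differ on [voice] (/ɖ/ [+], /c/ [−]), [dorsal] (/ɖ/ [−], /c/ [+]).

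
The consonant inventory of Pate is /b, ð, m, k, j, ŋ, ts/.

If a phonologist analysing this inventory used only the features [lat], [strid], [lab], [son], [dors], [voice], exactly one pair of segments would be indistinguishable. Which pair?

On the given features, /ŋ/ and /j/ have an identical profile: [−lateral], [−strident], [−labial], [+sonorant], [+dorsal], [+voice]. No other two segments in the inventory coincide on all 6 features. (They do differ in [nasal], [continuant] and [back], which are not among the given features.)

ŋ, j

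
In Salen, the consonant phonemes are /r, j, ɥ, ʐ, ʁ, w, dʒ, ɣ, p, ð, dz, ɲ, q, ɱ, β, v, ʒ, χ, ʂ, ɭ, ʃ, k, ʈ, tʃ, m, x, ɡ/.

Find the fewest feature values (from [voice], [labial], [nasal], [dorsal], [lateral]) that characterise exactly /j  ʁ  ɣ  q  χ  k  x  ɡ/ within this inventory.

[−nasal, −labial, +dorsal]

Every target segment is [−nasal], [−labial], [+dorsal]; each remaining inventory member fails at least one of these. Each conjunct is needed — [−labial, +dorsal] alone would also admit /ɲ/; [−nasal, +dorsal] alone would also admit /ɥ, w/; [−nasal, −labial] alone would also admit /r, ʐ, dʒ, ð, …/ — and no other combination of two listed features has exactly this extension, so three is the minimum.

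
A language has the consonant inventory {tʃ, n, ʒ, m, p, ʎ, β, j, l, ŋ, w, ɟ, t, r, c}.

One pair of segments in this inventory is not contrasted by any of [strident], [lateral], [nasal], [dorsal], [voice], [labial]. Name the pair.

ɟ, j

/ɟ/ (voiced palatal stop) and /j/ (palatal glide) are both [−strident], [−lateral], [−nasal], [+dorsal], [+voice], [−labial], so none of the listed features separates them. (They do differ in [sonorant] and [continuant], which are not among the given features.) Every other pair in the inventory differs on at least one listed feature.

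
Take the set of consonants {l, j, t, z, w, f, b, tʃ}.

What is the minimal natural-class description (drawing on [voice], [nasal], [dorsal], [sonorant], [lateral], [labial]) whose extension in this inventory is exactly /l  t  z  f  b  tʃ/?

[-dorsal]

/l, t, z, f, b, tʃ/ are exactly the [-dorsal] segments in the inventory, so a single feature suffices.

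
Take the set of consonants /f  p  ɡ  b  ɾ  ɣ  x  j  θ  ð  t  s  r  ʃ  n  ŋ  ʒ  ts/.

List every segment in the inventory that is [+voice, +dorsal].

ɡ, ɣ, j, ŋ

Checking each segment against [+voice], [+dorsal]: /ɡ/ (voiced velar stop), /ɣ/ (voiced velar fricative), /j/ (palatal glide), /ŋ/ (velar nasal) satisfy every feature; every other segment in the inventory fails at least one.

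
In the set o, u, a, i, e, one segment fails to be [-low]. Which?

/u, i, e, o/ are all [-low]; /a/ (low unrounded vowel) is [+low].

a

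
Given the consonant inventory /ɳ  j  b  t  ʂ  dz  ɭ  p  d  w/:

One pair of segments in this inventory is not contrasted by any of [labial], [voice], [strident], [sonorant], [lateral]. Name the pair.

j, ɳ

Both /j/ and /ɳ/ are [-labial], [+voice], [-strident], [+sonorant], [-lateral]. Since the list omits [nasal], [continuant] and [dorsal] — which do distinguish the palatal glide from the retroflex nasal — this pair collapses; all other pairs remain distinct.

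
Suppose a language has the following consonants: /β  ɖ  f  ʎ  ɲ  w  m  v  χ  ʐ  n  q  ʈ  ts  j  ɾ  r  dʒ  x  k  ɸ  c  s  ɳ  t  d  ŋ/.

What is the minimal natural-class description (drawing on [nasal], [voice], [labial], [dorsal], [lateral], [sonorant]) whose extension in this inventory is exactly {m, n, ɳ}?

The class [+nasal], [−dorsal] has exactly /m, n, ɳ/ as its extension in this inventory. No smaller conjunction from the listed features achieves this: [−dorsal] alone would also admit /β, ɖ, f, v, …/; [+nasal] alone would also admit /ɲ, ŋ/; and checking the remaining single features turns up none with this extension.

[+nasal, −dorsal]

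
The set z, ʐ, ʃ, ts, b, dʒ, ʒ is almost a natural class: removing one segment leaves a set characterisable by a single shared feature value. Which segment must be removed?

b

/z, ʒ, ʐ, ts, ʃ, dʒ/ are all [+strident], but /b/ (voiced bilabial stop) is [−strident]. No other single segment can be removed to leave a set sharing one feature value that the removed segment lacks, so /b/ is the odd one out.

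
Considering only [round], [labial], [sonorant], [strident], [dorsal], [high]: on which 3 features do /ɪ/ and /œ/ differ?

/ɪ/ is the high front unrounded lax vowel and /œ/ is the mid front rounded lax vowel. Both are [+sonorant], [−strident], [+dorsal]. /ɪ/ is [−labial] while /œ/ is [+labial]; /ɪ/ is [−round] while /œ/ is [+round]; /ɪ/ is [+high] while /œ/ is [−high], so the distinguishing features are [labial], [round], [high].

[labial], [round], [high]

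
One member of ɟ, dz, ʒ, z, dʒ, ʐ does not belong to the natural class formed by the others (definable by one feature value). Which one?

[strident] (equivalently [dorsal]) groups all but one: /dz, z, ʒ, dʒ, ʐ/ share [+strident] while /ɟ/ (voiced palatal stop) alone is [-strident]. Removing any other segment would not leave a single-feature class that excludes it.

ɟ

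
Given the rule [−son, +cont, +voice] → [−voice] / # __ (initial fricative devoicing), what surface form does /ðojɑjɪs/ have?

Only the initial segment /ð/ is both word-initial and matches the structural description. It is a voiced dental fricative, so [−son, +cont, +voice] holds; changing it to [−voice] with all other features held fixed yields /θ/ (voiceless dental fricative). No other segment meets both the structural description and the environment, so the output is [θojɑjɪs].

[θojɑjɪs]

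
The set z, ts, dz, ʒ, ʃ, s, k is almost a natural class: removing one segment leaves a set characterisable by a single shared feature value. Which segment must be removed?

The remaining segments after removing /k/ share [+strident]; /k/ (voiceless velar stop) is [−strident]. For every other candidate removal, the leftover set fails to share any single feature value that the removed segment lacks.

k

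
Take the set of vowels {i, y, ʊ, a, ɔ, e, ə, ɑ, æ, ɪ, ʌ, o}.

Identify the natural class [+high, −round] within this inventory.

i, ɪ

Checking each segment against [+high], [−round]: /i/ (high front unrounded tense vowel), /ɪ/ (high front unrounded lax vowel) satisfy every feature; every other segment in the inventory fails at least one.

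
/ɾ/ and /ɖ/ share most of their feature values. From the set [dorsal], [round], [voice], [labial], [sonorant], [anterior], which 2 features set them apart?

The two segments share [-dorsal], [-round], [+voice], [-labial]. The only features from the list on which they differ: /ɾ/ is [+sonorant] while /ɖ/ is [-sonorant]; /ɾ/ is [+anterior] while /ɖ/ is [-anterior].

[sonorant], [anterior]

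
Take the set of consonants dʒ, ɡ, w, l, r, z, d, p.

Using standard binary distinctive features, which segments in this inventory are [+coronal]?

dʒ, l, r, z, d

The feature [coronal] marks segments articulated with the tongue front (tip or blade). In this inventory /dʒ, l, r, z, d/ have that property, so they are [+coronal]; /ɡ, w, p/ are [-coronal].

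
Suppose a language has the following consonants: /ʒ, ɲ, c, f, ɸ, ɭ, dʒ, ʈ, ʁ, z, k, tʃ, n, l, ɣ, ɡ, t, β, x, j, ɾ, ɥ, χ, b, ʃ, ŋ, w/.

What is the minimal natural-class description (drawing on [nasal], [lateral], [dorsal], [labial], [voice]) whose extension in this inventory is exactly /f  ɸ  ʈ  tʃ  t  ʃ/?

/f, ɸ, ʈ, tʃ, t, ʃ/ are all [−voice], [−dorsal], and no other segment in the inventory matches both values. Dropping any one of them over-generates: [−dorsal] alone would also admit /ʒ, ɭ, dʒ, z, …/; [−voice] alone would also admit /c, k, x, χ/. No other single listed feature picks out exactly this set either, so fewer than two features will not do.

[−voice, −dorsal]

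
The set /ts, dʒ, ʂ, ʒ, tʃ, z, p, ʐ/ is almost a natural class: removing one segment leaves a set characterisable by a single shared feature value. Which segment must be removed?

The remaining segments after removing /p/ share [+strident]; /p/ (voiceless bilabial stop) is [−strident]. For every other candidate removal, the leftover set fails to share any single feature value that the removed segment lacks.

p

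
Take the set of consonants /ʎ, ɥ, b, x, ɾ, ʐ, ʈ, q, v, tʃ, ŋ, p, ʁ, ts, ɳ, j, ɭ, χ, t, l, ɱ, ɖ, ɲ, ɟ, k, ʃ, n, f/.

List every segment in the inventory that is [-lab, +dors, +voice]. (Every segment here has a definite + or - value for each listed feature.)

Eliminate segments failing any feature: /ɥ, b, v, p, ɱ, f/ are [+labial]; /x, q, χ, k/ are [-voice]; /ɾ, ʐ, ʈ, tʃ, ts, ɳ, ɭ, t, l, ɖ, ʃ, n/ are [-dorsal]. The remaining /ʎ, ŋ, ʁ, j, ɲ, ɟ/ satisfy [-labial], [+dorsal], [+voice].

ʎ, ŋ, ʁ, j, ɲ, ɟ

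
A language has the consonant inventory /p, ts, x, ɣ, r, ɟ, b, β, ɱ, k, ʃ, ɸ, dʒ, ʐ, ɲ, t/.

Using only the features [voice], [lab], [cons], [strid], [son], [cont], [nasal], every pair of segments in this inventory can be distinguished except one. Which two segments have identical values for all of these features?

Both /k/ and /t/ are [-voice], [-labial], [+consonantal], [-strident], [-sonorant], [-continuant], [-nasal]. Since the list omits [coronal] and [dorsal] — which do distinguish the voiceless velar stop from the voiceless alveolar stop — this pair collapses; all other pairs remain distinct.

k, t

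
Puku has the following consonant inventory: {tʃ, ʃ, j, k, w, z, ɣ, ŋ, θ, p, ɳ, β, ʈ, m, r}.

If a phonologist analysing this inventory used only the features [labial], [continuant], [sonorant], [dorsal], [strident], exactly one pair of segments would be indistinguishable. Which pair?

ʃ, z

Both /ʃ/ and /z/ are [−labial], [+continuant], [−sonorant], [−dorsal], [+strident]. Since the list omits [voice], [anterior] and [distributed] — which do distinguish the voiceless postalveolar fricative from the voiced alveolar fricative — this pair collapses; all other pairs remain distinct.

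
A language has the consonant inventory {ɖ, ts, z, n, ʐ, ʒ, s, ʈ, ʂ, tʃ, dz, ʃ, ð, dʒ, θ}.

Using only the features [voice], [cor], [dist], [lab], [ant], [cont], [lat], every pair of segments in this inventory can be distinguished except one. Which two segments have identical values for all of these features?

n, dz

Both /n/ and /dz/ are [+voice], [+coronal], [-distributed], [-labial], [+anterior], [-continuant], [-lateral]. Since the list omits [sonorant], [nasal] and [strident] — which do distinguish the alveolar nasal from the voiced alveolar affricate — this pair collapses; all other pairs remain distinct.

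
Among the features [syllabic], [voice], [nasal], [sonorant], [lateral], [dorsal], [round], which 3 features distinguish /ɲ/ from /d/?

/ɲ/ (palatal nasal) and /d/ (voiced alveolar stop) agree on [−syllabic], [+voice], [−lateral], [−round]. They differ on [sonorant] (/ɲ/ [+], /d/ [−]), [nasal] (/ɲ/ [+], /d/ [−]), [dorsal] (/ɲ/ [+], /d/ [−]).

[sonorant], [nasal], [dorsal]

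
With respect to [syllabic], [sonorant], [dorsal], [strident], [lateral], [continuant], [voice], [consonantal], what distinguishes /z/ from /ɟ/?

[continuant], [strident], [dorsal]

The two segments share [−syllabic], [−sonorant], [−lateral], [+voice], [+consonantal]. The only features from the list on which they differ: /z/ is [+continuant] while /ɟ/ is [−continuant]; /z/ is [+strident] while /ɟ/ is [−strident]; /z/ is [−dorsal] while /ɟ/ is [+dorsal].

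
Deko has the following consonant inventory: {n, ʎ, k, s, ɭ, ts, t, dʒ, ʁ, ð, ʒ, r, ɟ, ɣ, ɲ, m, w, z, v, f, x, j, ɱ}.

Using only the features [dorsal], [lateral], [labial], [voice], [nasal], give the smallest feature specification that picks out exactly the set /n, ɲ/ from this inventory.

Every target segment is [+nasal], [−labial]; each remaining inventory member fails at least one of these. Each conjunct is needed — [−labial] alone would also admit /ʎ, k, s, ɭ, …/; [+nasal] alone would also admit /m, ɱ/ — and no other single listed feature has exactly this extension, so two is the minimum.

[+nasal, −labial]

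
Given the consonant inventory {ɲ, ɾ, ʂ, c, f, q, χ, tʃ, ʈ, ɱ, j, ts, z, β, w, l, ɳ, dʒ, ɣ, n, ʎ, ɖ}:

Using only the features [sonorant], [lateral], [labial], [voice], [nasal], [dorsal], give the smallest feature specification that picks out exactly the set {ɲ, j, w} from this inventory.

/ɲ, j, w/ are all [+sonorant], [-lateral], [+dorsal], and no other segment in the inventory matches all three values. Dropping any one of them over-generates: [-lateral, +dorsal] alone would also admit /c, q, χ, ɣ/; [+sonorant, +dorsal] alone would also admit /ʎ/; [+sonorant, -lateral] alone would also admit /ɾ, ɱ, ɳ, n/. No other combination of two listed features picks out exactly this set either, so fewer than three features will not do.

[+sonorant, -lateral, +dorsal]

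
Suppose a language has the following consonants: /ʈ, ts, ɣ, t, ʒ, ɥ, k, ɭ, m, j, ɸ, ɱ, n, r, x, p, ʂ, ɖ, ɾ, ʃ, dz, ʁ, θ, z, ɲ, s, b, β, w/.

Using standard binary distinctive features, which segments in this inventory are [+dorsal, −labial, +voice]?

Eliminate segments failing any feature: /ʈ, ts, t, ʒ, ɭ, m, ɸ, ɱ, n, r, p, ʂ, ɖ, ɾ, ʃ, dz, θ, z, s, b, β/ are [−dorsal]; /ɥ, w/ are [+labial]; /k, x/ are [−voice]. The remaining /ɣ, j, ʁ, ɲ/ satisfy [+dorsal], [−labial], [+voice].

ɣ, j, ʁ, ɲ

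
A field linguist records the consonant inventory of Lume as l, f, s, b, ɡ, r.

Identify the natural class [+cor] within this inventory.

The [+coronal] segments here are /l, s, r/; the remaining /f, b, ɡ/ are [−coronal].

l, s, r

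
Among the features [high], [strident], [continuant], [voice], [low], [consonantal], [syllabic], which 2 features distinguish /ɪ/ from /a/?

/ɪ/ is the high front unrounded lax vowel and /a/ is the low unrounded vowel. Both are [−strident], [+continuant], [+voice], [−consonantal], [+syllabic]. /ɪ/ is [+high] while /a/ is [−high]; /ɪ/ is [−low] while /a/ is [+low], so the distinguishing features are [high], [low].

[high], [low]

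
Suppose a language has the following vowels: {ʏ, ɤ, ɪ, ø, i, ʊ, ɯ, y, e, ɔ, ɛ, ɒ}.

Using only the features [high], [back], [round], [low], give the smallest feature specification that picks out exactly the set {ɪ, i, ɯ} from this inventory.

Every target segment is [+high], [−round]; each remaining inventory member fails at least one of these. Each conjunct is needed — [−round] alone would also admit /ɤ, e, ɛ/; [+high] alone would also admit /ʏ, ʊ, y/ — and no other single listed feature has exactly this extension, so two is the minimum.

[+high, −round]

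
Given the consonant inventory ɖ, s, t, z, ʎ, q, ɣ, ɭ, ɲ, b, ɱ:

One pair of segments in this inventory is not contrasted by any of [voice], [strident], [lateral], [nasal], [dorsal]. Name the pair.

ɖ, b

Both /ɖ/ and /b/ are [+voice], [−strident], [−lateral], [−nasal], [−dorsal]. Since the list omits [labial] and [coronal] — which do distinguish the voiced retroflex stop from the voiced bilabial stop — this pair collapses; all other pairs remain distinct.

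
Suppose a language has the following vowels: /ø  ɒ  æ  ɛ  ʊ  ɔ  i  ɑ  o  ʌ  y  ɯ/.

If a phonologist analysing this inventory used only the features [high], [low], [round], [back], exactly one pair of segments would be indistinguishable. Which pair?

On the given features, /o/ and /ɔ/ have an identical profile: [-high], [-low], [+round], [+back]. No other two segments in the inventory coincide on all 4 features. (They do differ in [tense], which is not among the given features.)

o, ɔ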